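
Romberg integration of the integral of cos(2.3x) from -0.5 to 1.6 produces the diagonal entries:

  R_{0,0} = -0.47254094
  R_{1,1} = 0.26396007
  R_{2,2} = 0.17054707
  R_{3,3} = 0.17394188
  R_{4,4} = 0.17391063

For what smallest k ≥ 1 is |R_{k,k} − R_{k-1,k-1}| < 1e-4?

|R_{1,1} − R_{0,0}| = 0.73650101 ≥ 1e-4
|R_{2,2} − R_{1,1}| = 0.09341300 ≥ 1e-4
|R_{3,3} − R_{2,2}| = 0.00339481 ≥ 1e-4
|R_{4,4} − R_{3,3}| = 0.00003125 < 1e-4

k = 4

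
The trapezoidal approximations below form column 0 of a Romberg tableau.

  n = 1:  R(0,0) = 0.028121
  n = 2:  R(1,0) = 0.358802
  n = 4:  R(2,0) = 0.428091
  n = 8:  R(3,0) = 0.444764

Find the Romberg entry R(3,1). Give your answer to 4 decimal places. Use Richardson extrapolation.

Richardson extrapolation on the trapezoidal column (denominator 4−1=3):
R(3,1) = (4·0.444764 − 0.428091) / 3 = 0.450322

0.4503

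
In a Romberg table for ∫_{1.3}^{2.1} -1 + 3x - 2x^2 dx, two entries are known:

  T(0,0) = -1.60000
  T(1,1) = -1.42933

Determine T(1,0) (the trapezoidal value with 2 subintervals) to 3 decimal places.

-1.472

From T(1,1) = (4·T(1,0) − T(0,0))/3, solve for T(1,0):
4·T(1,0) = 3·(-1.42933) + (-1.60000) = -5.88799
T(1,0) = -1.47200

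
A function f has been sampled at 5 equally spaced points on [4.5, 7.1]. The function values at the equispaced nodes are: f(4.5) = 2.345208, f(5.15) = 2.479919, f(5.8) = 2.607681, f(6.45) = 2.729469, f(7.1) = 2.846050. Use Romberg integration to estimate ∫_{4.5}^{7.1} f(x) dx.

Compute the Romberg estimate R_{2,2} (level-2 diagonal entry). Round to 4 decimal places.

R_{0,0} (trapezoid, 1 panel, h=2.6000): 6.748635
R_{1,0} (trapezoid, 2 panels, h=1.3000): 6.764303
R_{2,0} (trapezoid, 4 panels, h=0.6500): 6.768254
R_{1,1} = 6.764303 + (6.764303 − 6.748635)/3 = 6.769526
R_{2,1} = 6.768254 + (6.768254 − 6.764303)/3 = 6.769571
R_{2,2} = 6.769571 + (6.769571 − 6.769526)/15 = 6.769574

6.7696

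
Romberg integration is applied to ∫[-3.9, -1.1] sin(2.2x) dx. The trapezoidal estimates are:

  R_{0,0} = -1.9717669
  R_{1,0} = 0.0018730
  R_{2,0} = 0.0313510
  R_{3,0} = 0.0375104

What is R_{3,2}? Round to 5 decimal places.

Richardson extrapolation on the trapezoidal column (denominator 4−1=3):
R_{2,1} = 0.0313510 + (0.0313510 − 0.0018730)/3 = 0.0411770
R_{3,1} = 0.0375104 + (0.0375104 − 0.0313510)/3 = 0.0395635
R_{3,2} = (16·0.0395635 − 0.0411770) / 15 = 0.0394559

0.03946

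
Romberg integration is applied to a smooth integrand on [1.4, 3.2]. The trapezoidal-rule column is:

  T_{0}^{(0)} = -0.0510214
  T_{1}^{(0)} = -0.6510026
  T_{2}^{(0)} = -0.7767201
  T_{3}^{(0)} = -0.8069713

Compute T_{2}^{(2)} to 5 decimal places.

-0.81647

Richardson extrapolation on the trapezoidal column (denominator 4−1=3):
T_{1}^{(1)} = (4·(-0.6510026) − (-0.0510214)) / 3 = -0.8509963
T_{2}^{(1)} = (4·(-0.7767201) − (-0.6510026)) / 3 = -0.8186259
T_{2}^{(2)} = -0.8186259 + (-0.8186259 − (-0.8509963))/15 = -0.8164679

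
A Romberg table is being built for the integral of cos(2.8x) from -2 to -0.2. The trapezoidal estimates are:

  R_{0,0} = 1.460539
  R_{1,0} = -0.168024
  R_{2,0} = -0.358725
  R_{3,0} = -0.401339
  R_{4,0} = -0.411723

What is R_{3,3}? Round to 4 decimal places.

-0.4153

Richardson extrapolation on the trapezoidal column (denominator 4−1=3):
R_{1,1} = -0.168024 + (-0.168024 − 1.460539)/3 = -0.710878
R_{2,1} = (4·(-0.358725) − (-0.168024)) / 3 = -0.422292
R_{3,1} = -0.401339 + (-0.401339 − (-0.358725))/3 = -0.415544
R_{2,2} = (16·(-0.422292) − (-0.710878)) / 15 = -0.403053
R_{3,2} = -0.415544 + (-0.415544 − (-0.422292))/15 = -0.415094
R_{3,3} = (64·(-0.415094) − (-0.403053)) / 63 = -0.415285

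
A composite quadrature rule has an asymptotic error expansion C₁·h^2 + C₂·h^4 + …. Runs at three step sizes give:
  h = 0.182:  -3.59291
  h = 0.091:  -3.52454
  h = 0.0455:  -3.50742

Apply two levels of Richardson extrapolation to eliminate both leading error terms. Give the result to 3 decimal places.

First eliminate the h^2 term (factor 2^2 = 4):
  B₁ = (4·(-3.52454) − (-3.59291))/3 = -3.50175
  B₂ = (4·(-3.50742) − (-3.52454))/3 = -3.50171
Then eliminate the h^4 term (factor 2^4 = 16):
  (16·(-3.50171) − (-3.50175))/15 = -3.50171

-3.502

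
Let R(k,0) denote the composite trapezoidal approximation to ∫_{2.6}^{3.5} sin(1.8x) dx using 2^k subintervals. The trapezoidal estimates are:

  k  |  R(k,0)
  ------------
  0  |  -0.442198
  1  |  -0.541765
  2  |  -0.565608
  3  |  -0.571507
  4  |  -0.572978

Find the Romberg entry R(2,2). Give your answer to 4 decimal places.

Richardson extrapolation on the trapezoidal column (denominator 4−1=3):
R(1,1) = (4·(-0.541765) − (-0.442198)) / 3 = -0.574954
R(2,1) = (4·(-0.565608) − (-0.541765)) / 3 = -0.573556
R(2,2) = -0.573556 + (-0.573556 − (-0.574954))/15 = -0.573463

-0.5735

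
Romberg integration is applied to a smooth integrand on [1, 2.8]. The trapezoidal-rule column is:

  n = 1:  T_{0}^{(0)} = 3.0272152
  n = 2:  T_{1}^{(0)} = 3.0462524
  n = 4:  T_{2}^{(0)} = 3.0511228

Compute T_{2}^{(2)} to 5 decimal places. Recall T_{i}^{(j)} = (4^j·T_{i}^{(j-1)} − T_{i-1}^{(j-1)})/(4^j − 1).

Richardson extrapolation on the trapezoidal column (denominator 4−1=3):
T_{1}^{(1)} = (4·3.0462524 − 3.0272152) / 3 = 3.0525981
T_{2}^{(1)} = (4·3.0511228 − 3.0462524) / 3 = 3.0527463
T_{2}^{(2)} = 3.0527463 + (3.0527463 − 3.0525981)/15 = 3.0527562

3.05276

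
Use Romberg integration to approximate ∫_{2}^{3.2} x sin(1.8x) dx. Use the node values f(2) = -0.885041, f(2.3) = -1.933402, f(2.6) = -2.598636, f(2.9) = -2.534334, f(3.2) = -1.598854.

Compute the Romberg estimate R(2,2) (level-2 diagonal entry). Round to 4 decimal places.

-2.5538

R(0,0) (trapezoid, 1 panel, h=1.2000): -1.490337
R(1,0) (trapezoid, 2 panels, h=0.6000): -2.304350
R(2,0) (trapezoid, 4 panels, h=0.3000): -2.492496
R(1,1) = -2.304350 + (-2.304350 − (-1.490337))/3 = -2.575688
R(2,1) = -2.492496 + (-2.492496 − (-2.304350))/3 = -2.555211
R(2,2) = -2.555211 + (-2.555211 − (-2.575688))/15 = -2.553846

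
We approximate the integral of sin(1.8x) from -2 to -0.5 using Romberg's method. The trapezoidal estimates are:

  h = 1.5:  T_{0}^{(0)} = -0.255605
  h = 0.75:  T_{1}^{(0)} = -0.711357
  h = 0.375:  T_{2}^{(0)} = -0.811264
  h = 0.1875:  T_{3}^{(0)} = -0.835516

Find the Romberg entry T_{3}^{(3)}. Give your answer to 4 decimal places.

-0.8435

Richardson extrapolation on the trapezoidal column (denominator 4−1=3):
T_{1}^{(1)} = (4·(-0.711357) − (-0.255605)) / 3 = -0.863274
T_{2}^{(1)} = -0.811264 + (-0.811264 − (-0.711357))/3 = -0.844566
T_{3}^{(1)} = -0.835516 + (-0.835516 − (-0.811264))/3 = -0.843600
T_{2}^{(2)} = (16·(-0.844566) − (-0.863274)) / 15 = -0.843319
T_{3}^{(2)} = (16·(-0.843600) − (-0.844566)) / 15 = -0.843536
T_{3}^{(3)} = (64·(-0.843536) − (-0.843319)) / 63 = -0.843539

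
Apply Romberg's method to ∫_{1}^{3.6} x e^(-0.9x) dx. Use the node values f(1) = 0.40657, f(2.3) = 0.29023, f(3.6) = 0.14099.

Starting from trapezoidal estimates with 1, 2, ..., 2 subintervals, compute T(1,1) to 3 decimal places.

T(0,0) (trapezoid, 1 panel, h=2.6000): 0.71183
T(1,0) (trapezoid, 2 panels, h=1.3000): 0.73321
T(1,1) = 0.73321 + (0.73321 − 0.71183)/3 = 0.74034

0.740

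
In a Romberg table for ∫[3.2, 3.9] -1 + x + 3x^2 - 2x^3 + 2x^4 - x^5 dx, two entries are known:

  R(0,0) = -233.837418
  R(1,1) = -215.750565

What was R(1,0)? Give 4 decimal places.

-220.2723

From R(1,1) = (4·R(1,0) − R(0,0))/3, solve for R(1,0):
4·R(1,0) = 3·(-215.750565) + (-233.837418) = -881.089113
R(1,0) = -220.272278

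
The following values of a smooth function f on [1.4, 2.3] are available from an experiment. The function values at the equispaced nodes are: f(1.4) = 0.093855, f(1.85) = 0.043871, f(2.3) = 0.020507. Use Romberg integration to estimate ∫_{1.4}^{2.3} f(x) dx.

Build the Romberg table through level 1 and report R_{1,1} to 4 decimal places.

0.0435

R_{0,0} (trapezoid, 1 panel, h=0.9000): 0.051463
R_{1,0} (trapezoid, 2 panels, h=0.4500): 0.045473
R_{1,1} = 0.045473 + (0.045473 − 0.051463)/3 = 0.043476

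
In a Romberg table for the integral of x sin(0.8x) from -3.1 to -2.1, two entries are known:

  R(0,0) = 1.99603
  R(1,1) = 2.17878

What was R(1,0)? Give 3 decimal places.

2.133

From R(1,1) = (4·R(1,0) − R(0,0))/3, solve for R(1,0):
4·R(1,0) = 3·2.17878 + 1.99603 = 8.53237
R(1,0) = 2.13309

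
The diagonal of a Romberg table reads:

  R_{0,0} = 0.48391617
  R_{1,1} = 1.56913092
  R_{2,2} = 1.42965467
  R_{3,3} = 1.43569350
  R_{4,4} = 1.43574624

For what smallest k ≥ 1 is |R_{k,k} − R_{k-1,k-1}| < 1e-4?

k = 4

|R_{1,1} − R_{0,0}| = 1.08521475 ≥ 1e-4
|R_{2,2} − R_{1,1}| = 0.13947625 ≥ 1e-4
|R_{3,3} − R_{2,2}| = 0.00603883 ≥ 1e-4
|R_{4,4} − R_{3,3}| = 0.00005274 < 1e-4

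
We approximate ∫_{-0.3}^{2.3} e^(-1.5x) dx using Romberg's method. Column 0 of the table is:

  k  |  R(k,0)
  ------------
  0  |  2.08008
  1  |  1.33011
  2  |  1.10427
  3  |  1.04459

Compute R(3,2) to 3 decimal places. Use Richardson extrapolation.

1.024

Richardson extrapolation on the trapezoidal column (denominator 4−1=3):
R(2,1) = 1.10427 + (1.10427 − 1.33011)/3 = 1.02899
R(3,1) = (4·1.04459 − 1.10427) / 3 = 1.02470
R(3,2) = (16·1.02470 − 1.02899) / 15 = 1.02441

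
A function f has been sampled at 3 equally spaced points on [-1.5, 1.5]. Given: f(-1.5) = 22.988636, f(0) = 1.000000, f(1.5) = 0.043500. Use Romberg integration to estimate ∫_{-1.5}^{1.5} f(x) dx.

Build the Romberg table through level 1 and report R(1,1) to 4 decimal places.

R(0,0) (trapezoid, 1 panel, h=3.0000): 34.548204
R(1,0) (trapezoid, 2 panels, h=1.5000): 18.774102
R(1,1) = 18.774102 + (18.774102 − 34.548204)/3 = 13.516068

13.5161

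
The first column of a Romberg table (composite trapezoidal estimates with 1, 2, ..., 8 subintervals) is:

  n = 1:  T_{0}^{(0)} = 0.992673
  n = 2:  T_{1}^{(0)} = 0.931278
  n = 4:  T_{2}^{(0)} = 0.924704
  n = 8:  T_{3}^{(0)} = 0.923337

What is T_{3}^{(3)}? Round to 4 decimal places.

0.9229

Richardson extrapolation on the trapezoidal column (denominator 4−1=3):
T_{1}^{(1)} = (4·0.931278 − 0.992673) / 3 = 0.910813
T_{2}^{(1)} = (4·0.924704 − 0.931278) / 3 = 0.922513
T_{3}^{(1)} = 0.923337 + (0.923337 − 0.924704)/3 = 0.922881
T_{2}^{(2)} = 0.922513 + (0.922513 − 0.910813)/15 = 0.923293
T_{3}^{(2)} = (16·0.922881 − 0.922513) / 15 = 0.922906
T_{3}^{(3)} = 0.922906 + (0.922906 − 0.923293)/63 = 0.922900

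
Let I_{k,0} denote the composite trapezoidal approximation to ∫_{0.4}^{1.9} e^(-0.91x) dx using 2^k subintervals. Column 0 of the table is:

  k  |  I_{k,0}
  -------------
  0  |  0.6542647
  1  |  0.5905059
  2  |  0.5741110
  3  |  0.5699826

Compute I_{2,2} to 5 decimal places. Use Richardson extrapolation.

0.56861

Richardson extrapolation on the trapezoidal column (denominator 4−1=3):
I_{1,1} = (4·0.5905059 − 0.6542647) / 3 = 0.5692530
I_{2,1} = 0.5741110 + (0.5741110 − 0.5905059)/3 = 0.5686460
I_{2,2} = 0.5686460 + (0.5686460 − 0.5692530)/15 = 0.5686055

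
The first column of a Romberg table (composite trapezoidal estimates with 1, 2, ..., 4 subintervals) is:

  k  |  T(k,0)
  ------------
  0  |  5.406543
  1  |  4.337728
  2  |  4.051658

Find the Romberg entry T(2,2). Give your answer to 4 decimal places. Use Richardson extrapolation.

3.9546

Richardson extrapolation on the trapezoidal column (denominator 4−1=3):
T(1,1) = (4·4.337728 − 5.406543) / 3 = 3.981456
T(2,1) = 4.051658 + (4.051658 − 4.337728)/3 = 3.956301
T(2,2) = (16·3.956301 − 3.981456) / 15 = 3.954624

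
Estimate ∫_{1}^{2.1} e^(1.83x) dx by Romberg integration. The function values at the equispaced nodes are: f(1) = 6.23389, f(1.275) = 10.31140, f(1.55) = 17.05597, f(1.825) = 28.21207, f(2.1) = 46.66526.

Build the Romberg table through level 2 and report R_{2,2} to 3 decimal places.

R_{0,0} (trapezoid, 1 panel, h=1.1000): 29.09453
R_{1,0} (trapezoid, 2 panels, h=0.5500): 23.92805
R_{2,0} (trapezoid, 4 panels, h=0.2750): 22.55798
R_{1,1} = 23.92805 + (23.92805 − 29.09453)/3 = 22.20589
R_{2,1} = 22.55798 + (22.55798 − 23.92805)/3 = 22.10129
R_{2,2} = 22.10129 + (22.10129 − 22.20589)/15 = 22.09432

22.094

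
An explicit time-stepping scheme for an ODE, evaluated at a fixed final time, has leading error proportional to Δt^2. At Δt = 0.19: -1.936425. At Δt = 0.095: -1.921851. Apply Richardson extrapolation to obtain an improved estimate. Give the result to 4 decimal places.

The leading error scales as Δt^2; refining by a factor of 2 reduces it by 2^2 = 4.
Extrapolated value = (4·A(Δt/2) − A(Δt)) / (4 − 1)
= (4·(-1.921851) − (-1.936425)) / 3
= -5.750979 / 3 = -1.916993

-1.9170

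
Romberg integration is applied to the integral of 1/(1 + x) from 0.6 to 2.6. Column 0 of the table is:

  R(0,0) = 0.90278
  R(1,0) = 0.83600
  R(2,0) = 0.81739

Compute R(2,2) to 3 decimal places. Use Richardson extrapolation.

R(1,1) = 0.83600 + (0.83600 − 0.90278)/3 = 0.81374
R(2,1) = (4·0.81739 − 0.83600) / 3 = 0.81119
R(2,2) = 0.81119 + (0.81119 − 0.81374)/15 = 0.81102

0.811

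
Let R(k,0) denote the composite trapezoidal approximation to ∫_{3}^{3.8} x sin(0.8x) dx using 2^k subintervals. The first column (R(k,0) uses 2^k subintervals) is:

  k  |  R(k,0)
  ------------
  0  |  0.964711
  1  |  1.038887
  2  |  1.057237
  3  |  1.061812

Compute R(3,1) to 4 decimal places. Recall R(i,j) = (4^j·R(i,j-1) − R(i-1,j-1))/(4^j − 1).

1.0633

Richardson extrapolation on the trapezoidal column (denominator 4−1=3):
R(3,1) = (4·1.061812 − 1.057237) / 3 = 1.063337
(Column j=1 coincides with Simpson's rule on the same nodes.)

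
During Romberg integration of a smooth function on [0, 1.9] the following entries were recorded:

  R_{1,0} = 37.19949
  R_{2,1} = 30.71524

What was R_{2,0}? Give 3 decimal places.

From R_{2,1} = (4·R_{2,0} − R_{1,0})/3, solve for R_{2,0}:
4·R_{2,0} = 3·30.71524 + 37.19949 = 129.34521
R_{2,0} = 32.33630

32.336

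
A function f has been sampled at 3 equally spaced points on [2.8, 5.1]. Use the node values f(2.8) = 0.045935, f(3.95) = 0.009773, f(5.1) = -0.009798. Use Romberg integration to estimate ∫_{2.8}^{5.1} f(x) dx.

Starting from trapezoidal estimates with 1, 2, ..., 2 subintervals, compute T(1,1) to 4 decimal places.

T(0,0) (trapezoid, 1 panel, h=2.3000): 0.041558
T(1,0) (trapezoid, 2 panels, h=1.1500): 0.032018
T(1,1) = 0.032018 + (0.032018 − 0.041558)/3 = 0.028838

0.0288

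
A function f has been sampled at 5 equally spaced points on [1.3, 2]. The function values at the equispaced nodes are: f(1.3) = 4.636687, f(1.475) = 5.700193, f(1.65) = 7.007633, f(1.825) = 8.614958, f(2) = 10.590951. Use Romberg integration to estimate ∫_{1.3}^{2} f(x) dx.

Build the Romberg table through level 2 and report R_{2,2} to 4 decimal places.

R_{0,0} (trapezoid, 1 panel, h=0.7000): 5.329673
R_{1,0} (trapezoid, 2 panels, h=0.3500): 5.117508
R_{2,0} (trapezoid, 4 panels, h=0.1750): 5.063906
R_{1,1} = 5.117508 + (5.117508 − 5.329673)/3 = 5.046786
R_{2,1} = 5.063906 + (5.063906 − 5.117508)/3 = 5.046039
R_{2,2} = 5.046039 + (5.046039 − 5.046786)/15 = 5.045989

5.0460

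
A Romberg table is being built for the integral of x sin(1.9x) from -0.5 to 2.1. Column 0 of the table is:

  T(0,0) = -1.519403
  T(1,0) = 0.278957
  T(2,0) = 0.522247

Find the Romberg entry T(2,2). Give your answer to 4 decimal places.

0.5850

T(1,1) = (4·0.278957 − (-1.519403)) / 3 = 0.878410
T(2,1) = (4·0.522247 − 0.278957) / 3 = 0.603344
T(2,2) = (16·0.603344 − 0.878410) / 15 = 0.585006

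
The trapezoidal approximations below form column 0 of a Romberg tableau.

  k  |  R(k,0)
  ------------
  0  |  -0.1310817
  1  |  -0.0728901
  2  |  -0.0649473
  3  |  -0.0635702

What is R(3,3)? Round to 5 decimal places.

Richardson extrapolation on the trapezoidal column (denominator 4−1=3):
R(1,1) = (4·(-0.0728901) − (-0.1310817)) / 3 = -0.0534929
R(2,1) = (4·(-0.0649473) − (-0.0728901)) / 3 = -0.0622997
R(3,1) = -0.0635702 + (-0.0635702 − (-0.0649473))/3 = -0.0631112
R(2,2) = (16·(-0.0622997) − (-0.0534929)) / 15 = -0.0628868
R(3,2) = (16·(-0.0631112) − (-0.0622997)) / 15 = -0.0631653
R(3,3) = (64·(-0.0631653) − (-0.0628868)) / 63 = -0.0631697

-0.06317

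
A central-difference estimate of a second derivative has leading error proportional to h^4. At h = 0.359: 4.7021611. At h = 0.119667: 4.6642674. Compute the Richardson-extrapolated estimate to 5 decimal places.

The leading error scales as h^4; refining by a factor of 3 reduces it by 3^4 = 81.
Extrapolated value = (81·A(h/3) − A(h)) / (81 − 1)
= (81·4.6642674 − 4.7021611) / 80
= 373.1034983 / 80 = 4.6637937

4.66379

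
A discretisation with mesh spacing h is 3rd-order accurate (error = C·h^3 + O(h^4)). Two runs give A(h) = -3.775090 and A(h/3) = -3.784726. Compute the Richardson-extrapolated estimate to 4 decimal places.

-3.7851

The leading error scales as h^3; refining by a factor of 3 reduces it by 3^3 = 27.
Extrapolated value = (27·A(h/3) − A(h)) / (27 − 1)
= (27·(-3.784726) − (-3.775090)) / 26
= -98.412512 / 26 = -3.785097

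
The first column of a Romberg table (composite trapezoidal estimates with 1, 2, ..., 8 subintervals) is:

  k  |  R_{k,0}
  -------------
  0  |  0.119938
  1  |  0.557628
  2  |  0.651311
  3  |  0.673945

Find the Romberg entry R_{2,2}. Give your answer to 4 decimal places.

Richardson extrapolation on the trapezoidal column (denominator 4−1=3):
R_{1,1} = (4·0.557628 − 0.119938) / 3 = 0.703525
R_{2,1} = 0.651311 + (0.651311 − 0.557628)/3 = 0.682539
R_{2,2} = (16·0.682539 − 0.703525) / 15 = 0.681140
(Column j=1 coincides with Simpson's rule on the same nodes.)

0.6811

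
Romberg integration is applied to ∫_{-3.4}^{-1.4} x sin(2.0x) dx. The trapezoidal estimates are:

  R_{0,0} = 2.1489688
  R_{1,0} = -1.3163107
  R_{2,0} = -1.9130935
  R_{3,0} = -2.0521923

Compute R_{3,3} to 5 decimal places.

Richardson extrapolation on the trapezoidal column (denominator 4−1=3):
R_{1,1} = -1.3163107 + (-1.3163107 − 2.1489688)/3 = -2.4714039
R_{2,1} = (4·(-1.9130935) − (-1.3163107)) / 3 = -2.1120211
R_{3,1} = -2.0521923 + (-2.0521923 − (-1.9130935))/3 = -2.0985586
R_{2,2} = (16·(-2.1120211) − (-2.4714039)) / 15 = -2.0880622
R_{3,2} = -2.0985586 + (-2.0985586 − (-2.1120211))/15 = -2.0976611
R_{3,3} = -2.0976611 + (-2.0976611 − (-2.0880622))/63 = -2.0978135

-2.09781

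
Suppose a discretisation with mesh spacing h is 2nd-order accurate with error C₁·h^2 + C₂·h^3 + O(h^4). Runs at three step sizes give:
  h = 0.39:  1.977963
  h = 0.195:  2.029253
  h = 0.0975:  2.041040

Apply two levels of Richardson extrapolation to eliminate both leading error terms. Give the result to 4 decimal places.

First eliminate the h^2 term (factor 2^2 = 4):
  B₁ = (4·2.029253 − 1.977963)/3 = 2.046350
  B₂ = (4·2.041040 − 2.029253)/3 = 2.044969
Then eliminate the h^3 term (factor 2^3 = 8):
  (8·2.044969 − 2.046350)/7 = 2.044772

2.0448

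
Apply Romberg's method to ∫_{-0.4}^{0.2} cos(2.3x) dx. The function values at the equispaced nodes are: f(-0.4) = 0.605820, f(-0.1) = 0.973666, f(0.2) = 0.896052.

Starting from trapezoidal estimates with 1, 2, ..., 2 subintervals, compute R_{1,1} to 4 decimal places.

R_{0,0} (trapezoid, 1 panel, h=0.6000): 0.450562
R_{1,0} (trapezoid, 2 panels, h=0.3000): 0.517381
R_{1,1} = 0.517381 + (0.517381 − 0.450562)/3 = 0.539654

0.5397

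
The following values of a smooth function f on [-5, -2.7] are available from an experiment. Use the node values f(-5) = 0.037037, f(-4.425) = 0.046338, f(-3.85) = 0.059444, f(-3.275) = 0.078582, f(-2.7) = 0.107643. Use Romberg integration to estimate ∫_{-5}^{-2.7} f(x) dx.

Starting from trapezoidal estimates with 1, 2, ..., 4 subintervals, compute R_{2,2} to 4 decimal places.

0.1463

R_{0,0} (trapezoid, 1 panel, h=2.3000): 0.166382
R_{1,0} (trapezoid, 2 panels, h=1.1500): 0.151552
R_{2,0} (trapezoid, 4 panels, h=0.5750): 0.147605
R_{1,1} = 0.151552 + (0.151552 − 0.166382)/3 = 0.146609
R_{2,1} = 0.147605 + (0.147605 − 0.151552)/3 = 0.146289
R_{2,2} = 0.146289 + (0.146289 − 0.146609)/15 = 0.146268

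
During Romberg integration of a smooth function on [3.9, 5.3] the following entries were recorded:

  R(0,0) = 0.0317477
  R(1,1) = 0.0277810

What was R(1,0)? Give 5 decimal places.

0.02877

From R(1,1) = (4·R(1,0) − R(0,0))/3, solve for R(1,0):
4·R(1,0) = 3·0.0277810 + 0.0317477 = 0.1150907
R(1,0) = 0.0287727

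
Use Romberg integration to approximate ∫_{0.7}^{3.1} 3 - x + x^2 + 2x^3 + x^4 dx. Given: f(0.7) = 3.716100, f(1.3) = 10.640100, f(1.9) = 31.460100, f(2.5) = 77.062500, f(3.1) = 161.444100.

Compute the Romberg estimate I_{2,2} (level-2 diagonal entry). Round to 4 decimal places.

I_{0,0} (trapezoid, 1 panel, h=2.4000): 198.192240
I_{1,0} (trapezoid, 2 panels, h=1.2000): 136.848240
I_{2,0} (trapezoid, 4 panels, h=0.6000): 121.045680
I_{1,1} = 136.848240 + (136.848240 − 198.192240)/3 = 116.400240
I_{2,1} = 121.045680 + (121.045680 − 136.848240)/3 = 115.778160
I_{2,2} = 115.778160 + (115.778160 − 116.400240)/15 = 115.736688

115.7367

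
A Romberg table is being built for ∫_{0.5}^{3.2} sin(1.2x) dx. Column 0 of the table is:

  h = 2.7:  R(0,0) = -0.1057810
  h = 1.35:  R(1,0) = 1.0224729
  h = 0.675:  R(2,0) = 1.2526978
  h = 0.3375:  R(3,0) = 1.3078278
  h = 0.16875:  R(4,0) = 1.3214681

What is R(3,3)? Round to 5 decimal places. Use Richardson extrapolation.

R(1,1) = (4·1.0224729 − (-0.1057810)) / 3 = 1.3985575
R(2,1) = (4·1.2526978 − 1.0224729) / 3 = 1.3294394
R(3,1) = (4·1.3078278 − 1.2526978) / 3 = 1.3262045
R(2,2) = (16·1.3294394 − 1.3985575) / 15 = 1.3248315
R(3,2) = (16·1.3262045 − 1.3294394) / 15 = 1.3259888
R(3,3) = 1.3259888 + (1.3259888 − 1.3248315)/63 = 1.3260072

1.32601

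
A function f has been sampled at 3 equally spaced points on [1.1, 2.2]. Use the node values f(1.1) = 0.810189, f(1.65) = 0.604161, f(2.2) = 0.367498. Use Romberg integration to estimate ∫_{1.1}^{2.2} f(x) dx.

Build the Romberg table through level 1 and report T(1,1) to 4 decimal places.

0.6590

T(0,0) (trapezoid, 1 panel, h=1.1000): 0.647728
T(1,0) (trapezoid, 2 panels, h=0.5500): 0.656152
T(1,1) = 0.656152 + (0.656152 − 0.647728)/3 = 0.658960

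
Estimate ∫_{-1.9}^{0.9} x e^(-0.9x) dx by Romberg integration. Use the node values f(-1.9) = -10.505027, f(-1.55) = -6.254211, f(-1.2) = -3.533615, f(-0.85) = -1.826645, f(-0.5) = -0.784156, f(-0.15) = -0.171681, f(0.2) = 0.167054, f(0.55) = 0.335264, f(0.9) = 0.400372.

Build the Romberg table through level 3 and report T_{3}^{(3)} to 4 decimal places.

-5.8405

T_{0}^{(0)} (trapezoid, 1 panel, h=2.8000): -14.146517
T_{1}^{(0)} (trapezoid, 2 panels, h=1.4000): -8.171077
T_{2}^{(0)} (trapezoid, 4 panels, h=0.7000): -6.442131
T_{3}^{(0)} (trapezoid, 8 panels, h=0.3500): -5.992111
T_{1}^{(1)} = -8.171077 + (-8.171077 − (-14.146517))/3 = -6.179264
T_{2}^{(1)} = -6.442131 + (-6.442131 − (-8.171077))/3 = -5.865816
T_{3}^{(1)} = -5.992111 + (-5.992111 − (-6.442131))/3 = -5.842104
T_{2}^{(2)} = -5.865816 + (-5.865816 − (-6.179264))/15 = -5.844919
T_{3}^{(2)} = -5.842104 + (-5.842104 − (-5.865816))/15 = -5.840523
T_{3}^{(3)} = -5.840523 + (-5.840523 − (-5.844919))/63 = -5.840453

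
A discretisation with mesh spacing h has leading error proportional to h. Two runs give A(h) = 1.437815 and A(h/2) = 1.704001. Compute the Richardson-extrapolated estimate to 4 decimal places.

1.9702

Extrapolated value = (2·A(h/2) − A(h)) / (2 − 1)
= (2·1.704001 − 1.437815) / 1
= 1.970187 / 1 = 1.970187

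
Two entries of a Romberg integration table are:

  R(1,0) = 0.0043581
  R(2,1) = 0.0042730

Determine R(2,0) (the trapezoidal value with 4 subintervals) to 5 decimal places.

From R(2,1) = (4·R(2,0) − R(1,0))/3, solve for R(2,0):
4·R(2,0) = 3·0.0042730 + 0.0043581 = 0.0171771
R(2,0) = 0.0042943

0.00429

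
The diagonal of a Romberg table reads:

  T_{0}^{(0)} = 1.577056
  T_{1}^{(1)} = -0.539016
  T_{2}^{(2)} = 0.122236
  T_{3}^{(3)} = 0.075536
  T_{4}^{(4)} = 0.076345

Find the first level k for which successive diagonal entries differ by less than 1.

k = 2

|T_{1}^{(1)} − T_{0}^{(0)}| = 2.116072 ≥ 1
|T_{2}^{(2)} − T_{1}^{(1)}| = 0.661252 < 1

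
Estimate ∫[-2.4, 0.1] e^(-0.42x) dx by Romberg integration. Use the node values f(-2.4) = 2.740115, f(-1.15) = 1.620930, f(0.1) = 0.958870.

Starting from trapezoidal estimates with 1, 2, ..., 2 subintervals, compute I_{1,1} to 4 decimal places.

I_{0,0} (trapezoid, 1 panel, h=2.5000): 4.623731
I_{1,0} (trapezoid, 2 panels, h=1.2500): 4.338028
I_{1,1} = 4.338028 + (4.338028 − 4.623731)/3 = 4.242794

4.2428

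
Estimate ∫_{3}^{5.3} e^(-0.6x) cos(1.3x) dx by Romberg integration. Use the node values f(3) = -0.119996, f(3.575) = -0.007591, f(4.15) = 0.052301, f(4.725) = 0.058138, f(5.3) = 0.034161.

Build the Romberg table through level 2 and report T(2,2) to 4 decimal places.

0.0420

T(0,0) (trapezoid, 1 panel, h=2.3000): -0.098710
T(1,0) (trapezoid, 2 panels, h=1.1500): 0.010791
T(2,0) (trapezoid, 4 panels, h=0.5750): 0.034460
T(1,1) = 0.010791 + (0.010791 − (-0.098710))/3 = 0.047291
T(2,1) = 0.034460 + (0.034460 − 0.010791)/3 = 0.042350
T(2,2) = 0.042350 + (0.042350 − 0.047291)/15 = 0.042021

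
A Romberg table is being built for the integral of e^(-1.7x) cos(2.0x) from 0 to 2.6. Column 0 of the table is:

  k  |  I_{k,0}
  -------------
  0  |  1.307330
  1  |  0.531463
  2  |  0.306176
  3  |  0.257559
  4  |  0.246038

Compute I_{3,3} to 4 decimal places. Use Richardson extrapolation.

Richardson extrapolation on the trapezoidal column (denominator 4−1=3):
I_{1,1} = (4·0.531463 − 1.307330) / 3 = 0.272841
I_{2,1} = 0.306176 + (0.306176 − 0.531463)/3 = 0.231080
I_{3,1} = (4·0.257559 − 0.306176) / 3 = 0.241353
I_{2,2} = (16·0.231080 − 0.272841) / 15 = 0.228296
I_{3,2} = 0.241353 + (0.241353 − 0.231080)/15 = 0.242038
I_{3,3} = 0.242038 + (0.242038 − 0.228296)/63 = 0.242256

0.2423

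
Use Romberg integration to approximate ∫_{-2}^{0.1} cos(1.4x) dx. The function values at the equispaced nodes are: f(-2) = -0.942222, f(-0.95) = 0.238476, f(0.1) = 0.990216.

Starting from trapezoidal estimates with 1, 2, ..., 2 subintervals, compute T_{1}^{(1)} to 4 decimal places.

T_{0}^{(0)} (trapezoid, 1 panel, h=2.1000): 0.050394
T_{1}^{(0)} (trapezoid, 2 panels, h=1.0500): 0.275597
T_{1}^{(1)} = 0.275597 + (0.275597 − 0.050394)/3 = 0.350665

0.3507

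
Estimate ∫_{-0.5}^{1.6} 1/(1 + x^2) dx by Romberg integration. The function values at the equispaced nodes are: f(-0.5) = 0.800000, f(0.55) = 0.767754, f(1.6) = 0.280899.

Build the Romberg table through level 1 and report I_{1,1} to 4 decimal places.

I_{0,0} (trapezoid, 1 panel, h=2.1000): 1.134944
I_{1,0} (trapezoid, 2 panels, h=1.0500): 1.373614
I_{1,1} = 1.373614 + (1.373614 − 1.134944)/3 = 1.453171

1.4532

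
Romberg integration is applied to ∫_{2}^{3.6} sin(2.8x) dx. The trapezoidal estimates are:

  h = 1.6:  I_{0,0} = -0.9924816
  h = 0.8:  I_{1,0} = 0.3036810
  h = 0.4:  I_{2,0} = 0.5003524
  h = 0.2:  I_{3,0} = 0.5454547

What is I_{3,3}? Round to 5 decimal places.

0.56022

Richardson extrapolation on the trapezoidal column (denominator 4−1=3):
I_{1,1} = (4·0.3036810 − (-0.9924816)) / 3 = 0.7357352
I_{2,1} = 0.5003524 + (0.5003524 − 0.3036810)/3 = 0.5659095
I_{3,1} = 0.5454547 + (0.5454547 − 0.5003524)/3 = 0.5604888
I_{2,2} = 0.5659095 + (0.5659095 − 0.7357352)/15 = 0.5545878
I_{3,2} = 0.5604888 + (0.5604888 − 0.5659095)/15 = 0.5601274
I_{3,3} = (64·0.5601274 − 0.5545878) / 63 = 0.5602153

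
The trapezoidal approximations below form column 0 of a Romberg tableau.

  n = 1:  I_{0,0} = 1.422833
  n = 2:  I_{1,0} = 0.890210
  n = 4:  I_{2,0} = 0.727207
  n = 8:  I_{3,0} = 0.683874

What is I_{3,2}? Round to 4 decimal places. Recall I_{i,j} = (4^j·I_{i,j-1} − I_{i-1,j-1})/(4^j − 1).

Richardson extrapolation on the trapezoidal column (denominator 4−1=3):
I_{2,1} = 0.727207 + (0.727207 − 0.890210)/3 = 0.672873
I_{3,1} = 0.683874 + (0.683874 − 0.727207)/3 = 0.669430
I_{3,2} = 0.669430 + (0.669430 − 0.672873)/15 = 0.669200

0.6692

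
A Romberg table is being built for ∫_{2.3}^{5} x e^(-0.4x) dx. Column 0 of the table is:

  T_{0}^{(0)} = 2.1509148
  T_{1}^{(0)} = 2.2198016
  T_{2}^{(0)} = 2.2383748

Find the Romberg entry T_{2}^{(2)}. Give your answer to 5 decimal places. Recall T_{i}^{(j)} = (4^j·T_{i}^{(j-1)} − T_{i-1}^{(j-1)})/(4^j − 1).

2.24469

Richardson extrapolation on the trapezoidal column (denominator 4−1=3):
T_{1}^{(1)} = 2.2198016 + (2.2198016 − 2.1509148)/3 = 2.2427639
T_{2}^{(1)} = 2.2383748 + (2.2383748 − 2.2198016)/3 = 2.2445659
T_{2}^{(2)} = 2.2445659 + (2.2445659 − 2.2427639)/15 = 2.2446860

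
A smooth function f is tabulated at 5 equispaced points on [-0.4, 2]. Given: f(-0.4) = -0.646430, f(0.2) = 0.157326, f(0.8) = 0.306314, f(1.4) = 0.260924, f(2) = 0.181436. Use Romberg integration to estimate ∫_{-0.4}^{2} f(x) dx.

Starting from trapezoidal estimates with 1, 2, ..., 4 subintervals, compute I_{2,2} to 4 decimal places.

0.3681

I_{0,0} (trapezoid, 1 panel, h=2.4000): -0.557993
I_{1,0} (trapezoid, 2 panels, h=1.2000): 0.088580
I_{2,0} (trapezoid, 4 panels, h=0.6000): 0.295240
I_{1,1} = 0.088580 + (0.088580 − (-0.557993))/3 = 0.304104
I_{2,1} = 0.295240 + (0.295240 − 0.088580)/3 = 0.364127
I_{2,2} = 0.364127 + (0.364127 − 0.304104)/15 = 0.368129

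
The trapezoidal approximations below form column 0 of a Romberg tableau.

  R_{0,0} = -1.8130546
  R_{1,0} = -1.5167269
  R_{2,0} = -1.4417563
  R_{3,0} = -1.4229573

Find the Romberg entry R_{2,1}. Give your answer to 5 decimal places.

R_{2,1} = -1.4417563 + (-1.4417563 − (-1.5167269))/3 = -1.4167661

-1.41677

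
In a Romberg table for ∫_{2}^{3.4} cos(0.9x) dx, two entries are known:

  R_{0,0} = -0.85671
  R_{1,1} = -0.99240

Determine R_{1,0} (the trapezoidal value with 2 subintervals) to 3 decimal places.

-0.958

From R_{1,1} = (4·R_{1,0} − R_{0,0})/3, solve for R_{1,0}:
4·R_{1,0} = 3·(-0.99240) + (-0.85671) = -3.83391
R_{1,0} = -0.95848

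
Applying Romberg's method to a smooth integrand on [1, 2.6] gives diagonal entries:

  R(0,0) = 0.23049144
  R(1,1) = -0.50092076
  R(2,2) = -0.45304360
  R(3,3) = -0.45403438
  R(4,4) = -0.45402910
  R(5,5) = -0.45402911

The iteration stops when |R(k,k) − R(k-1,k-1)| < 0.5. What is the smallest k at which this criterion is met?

k = 2

|R(1,1) − R(0,0)| = 0.73141220 ≥ 0.5
|R(2,2) − R(1,1)| = 0.04787716 < 0.5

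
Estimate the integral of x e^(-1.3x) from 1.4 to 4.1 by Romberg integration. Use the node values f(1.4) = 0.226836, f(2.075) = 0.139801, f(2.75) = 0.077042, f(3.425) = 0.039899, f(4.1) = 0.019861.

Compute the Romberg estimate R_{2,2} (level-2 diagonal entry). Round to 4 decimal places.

R_{0,0} (trapezoid, 1 panel, h=2.7000): 0.333041
R_{1,0} (trapezoid, 2 panels, h=1.3500): 0.270527
R_{2,0} (trapezoid, 4 panels, h=0.6750): 0.256561
R_{1,1} = 0.270527 + (0.270527 − 0.333041)/3 = 0.249689
R_{2,1} = 0.256561 + (0.256561 − 0.270527)/3 = 0.251906
R_{2,2} = 0.251906 + (0.251906 − 0.249689)/15 = 0.252054

0.2521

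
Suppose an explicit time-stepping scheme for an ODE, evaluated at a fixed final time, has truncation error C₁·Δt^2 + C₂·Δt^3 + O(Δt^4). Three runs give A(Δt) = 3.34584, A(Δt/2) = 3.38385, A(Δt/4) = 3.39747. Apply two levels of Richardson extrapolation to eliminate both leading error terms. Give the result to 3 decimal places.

First eliminate the Δt^2 term (factor 2^2 = 4):
  B₁ = (4·3.38385 − 3.34584)/3 = 3.39652
  B₂ = (4·3.39747 − 3.38385)/3 = 3.40201
Then eliminate the Δt^3 term (factor 2^3 = 8):
  (8·3.40201 − 3.39652)/7 = 3.40279

3.403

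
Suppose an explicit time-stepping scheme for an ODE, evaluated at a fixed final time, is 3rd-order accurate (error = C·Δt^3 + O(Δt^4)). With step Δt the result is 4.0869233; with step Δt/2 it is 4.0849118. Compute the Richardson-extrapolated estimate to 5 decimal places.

4.08462

The leading error scales as Δt^3; refining by a factor of 2 reduces it by 2^3 = 8.
Extrapolated value = (8·A(Δt/2) − A(Δt)) / (8 − 1)
= (8·4.0849118 − 4.0869233) / 7
= 28.5923711 / 7 = 4.0846244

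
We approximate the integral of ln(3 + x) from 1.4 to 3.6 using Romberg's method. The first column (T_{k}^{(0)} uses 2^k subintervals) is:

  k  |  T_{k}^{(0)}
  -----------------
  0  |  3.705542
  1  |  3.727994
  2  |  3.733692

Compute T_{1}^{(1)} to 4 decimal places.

3.7355

Richardson extrapolation on the trapezoidal column (denominator 4−1=3):
T_{1}^{(1)} = (4·3.727994 − 3.705542) / 3 = 3.735478
(Column j=1 coincides with Simpson's rule on the same nodes.)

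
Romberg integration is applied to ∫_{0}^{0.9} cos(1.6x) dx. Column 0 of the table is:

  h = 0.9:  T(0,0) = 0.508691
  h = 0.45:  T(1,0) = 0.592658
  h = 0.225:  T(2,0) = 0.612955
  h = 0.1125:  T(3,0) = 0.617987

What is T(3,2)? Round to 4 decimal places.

Richardson extrapolation on the trapezoidal column (denominator 4−1=3):
T(2,1) = 0.612955 + (0.612955 − 0.592658)/3 = 0.619721
T(3,1) = 0.617987 + (0.617987 − 0.612955)/3 = 0.619664
T(3,2) = (16·0.619664 − 0.619721) / 15 = 0.619660

0.6197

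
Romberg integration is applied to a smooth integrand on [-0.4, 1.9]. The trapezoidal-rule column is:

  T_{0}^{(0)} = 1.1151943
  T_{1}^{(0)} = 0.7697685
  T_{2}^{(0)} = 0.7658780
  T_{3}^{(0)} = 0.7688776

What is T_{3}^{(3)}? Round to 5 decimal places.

Richardson extrapolation on the trapezoidal column (denominator 4−1=3):
T_{1}^{(1)} = 0.7697685 + (0.7697685 − 1.1151943)/3 = 0.6546266
T_{2}^{(1)} = 0.7658780 + (0.7658780 − 0.7697685)/3 = 0.7645812
T_{3}^{(1)} = 0.7688776 + (0.7688776 − 0.7658780)/3 = 0.7698775
T_{2}^{(2)} = 0.7645812 + (0.7645812 − 0.6546266)/15 = 0.7719115
T_{3}^{(2)} = (16·0.7698775 − 0.7645812) / 15 = 0.7702306
T_{3}^{(3)} = 0.7702306 + (0.7702306 − 0.7719115)/63 = 0.7702039

0.77020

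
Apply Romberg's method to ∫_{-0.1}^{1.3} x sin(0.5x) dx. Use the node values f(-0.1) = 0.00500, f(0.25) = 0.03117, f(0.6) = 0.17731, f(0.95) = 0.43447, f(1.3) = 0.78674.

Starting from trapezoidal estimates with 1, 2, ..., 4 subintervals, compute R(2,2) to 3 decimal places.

0.351

R(0,0) (trapezoid, 1 panel, h=1.4000): 0.55422
R(1,0) (trapezoid, 2 panels, h=0.7000): 0.40123
R(2,0) (trapezoid, 4 panels, h=0.3500): 0.36359
R(1,1) = 0.40123 + (0.40123 − 0.55422)/3 = 0.35023
R(2,1) = 0.36359 + (0.36359 − 0.40123)/3 = 0.35104
R(2,2) = 0.35104 + (0.35104 − 0.35023)/15 = 0.35109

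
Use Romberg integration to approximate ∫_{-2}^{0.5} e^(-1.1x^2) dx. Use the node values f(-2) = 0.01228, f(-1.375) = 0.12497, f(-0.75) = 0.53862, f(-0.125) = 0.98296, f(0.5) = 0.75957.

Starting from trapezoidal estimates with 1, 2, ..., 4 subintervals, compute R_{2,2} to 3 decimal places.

1.314

R_{0,0} (trapezoid, 1 panel, h=2.5000): 0.96481
R_{1,0} (trapezoid, 2 panels, h=1.2500): 1.15568
R_{2,0} (trapezoid, 4 panels, h=0.6250): 1.27030
R_{1,1} = 1.15568 + (1.15568 − 0.96481)/3 = 1.21930
R_{2,1} = 1.27030 + (1.27030 − 1.15568)/3 = 1.30851
R_{2,2} = 1.30851 + (1.30851 − 1.21930)/15 = 1.31446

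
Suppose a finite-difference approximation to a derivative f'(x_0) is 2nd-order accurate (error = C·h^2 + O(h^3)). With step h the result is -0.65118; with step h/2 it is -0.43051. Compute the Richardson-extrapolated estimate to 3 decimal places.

-0.357

Extrapolated value = (4·A(h/2) − A(h)) / (4 − 1)
= (4·(-0.43051) − (-0.65118)) / 3
= -1.07086 / 3 = -0.35695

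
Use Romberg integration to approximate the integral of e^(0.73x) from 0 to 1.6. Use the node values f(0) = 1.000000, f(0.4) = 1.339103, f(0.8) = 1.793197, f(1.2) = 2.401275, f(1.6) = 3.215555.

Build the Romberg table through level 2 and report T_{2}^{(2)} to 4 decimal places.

3.0350

T_{0}^{(0)} (trapezoid, 1 panel, h=1.6000): 3.372444
T_{1}^{(0)} (trapezoid, 2 panels, h=0.8000): 3.120780
T_{2}^{(0)} (trapezoid, 4 panels, h=0.4000): 3.056541
T_{1}^{(1)} = 3.120780 + (3.120780 − 3.372444)/3 = 3.036892
T_{2}^{(1)} = 3.056541 + (3.056541 − 3.120780)/3 = 3.035128
T_{2}^{(2)} = 3.035128 + (3.035128 − 3.036892)/15 = 3.035010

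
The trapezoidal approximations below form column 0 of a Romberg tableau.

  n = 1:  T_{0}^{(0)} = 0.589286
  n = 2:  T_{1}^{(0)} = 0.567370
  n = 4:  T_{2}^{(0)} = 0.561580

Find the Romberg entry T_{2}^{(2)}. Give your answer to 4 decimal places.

Richardson extrapolation on the trapezoidal column (denominator 4−1=3):
T_{1}^{(1)} = (4·0.567370 − 0.589286) / 3 = 0.560065
T_{2}^{(1)} = 0.561580 + (0.561580 − 0.567370)/3 = 0.559650
T_{2}^{(2)} = 0.559650 + (0.559650 − 0.560065)/15 = 0.559622

0.5596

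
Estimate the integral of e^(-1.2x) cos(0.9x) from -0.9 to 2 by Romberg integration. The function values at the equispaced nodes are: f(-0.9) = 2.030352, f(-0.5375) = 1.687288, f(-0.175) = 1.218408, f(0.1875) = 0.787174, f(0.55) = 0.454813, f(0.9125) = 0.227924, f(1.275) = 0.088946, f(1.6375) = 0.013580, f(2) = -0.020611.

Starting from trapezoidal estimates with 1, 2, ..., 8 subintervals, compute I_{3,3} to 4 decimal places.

I_{0,0} (trapezoid, 1 panel, h=2.9000): 2.914124
I_{1,0} (trapezoid, 2 panels, h=1.4500): 2.116541
I_{2,0} (trapezoid, 4 panels, h=0.7250): 2.006102
I_{3,0} (trapezoid, 8 panels, h=0.3625): 1.987589
I_{1,1} = 2.116541 + (2.116541 − 2.914124)/3 = 1.850680
I_{2,1} = 2.006102 + (2.006102 − 2.116541)/3 = 1.969289
I_{3,1} = 1.987589 + (1.987589 − 2.006102)/3 = 1.981418
I_{2,2} = 1.969289 + (1.969289 − 1.850680)/15 = 1.977196
I_{3,2} = 1.981418 + (1.981418 − 1.969289)/15 = 1.982227
I_{3,3} = 1.982227 + (1.982227 − 1.977196)/63 = 1.982307

1.9823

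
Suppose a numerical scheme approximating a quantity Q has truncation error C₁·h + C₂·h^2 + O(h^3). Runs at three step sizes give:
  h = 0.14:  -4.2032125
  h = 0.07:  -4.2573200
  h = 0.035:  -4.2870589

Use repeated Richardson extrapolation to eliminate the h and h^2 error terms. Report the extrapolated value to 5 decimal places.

-4.31859

First eliminate the h term (factor 2^1 = 2):
  B₁ = (2·(-4.2573200) − (-4.2032125))/1 = -4.3114275
  B₂ = (2·(-4.2870589) − (-4.2573200))/1 = -4.3167978
Then eliminate the h^2 term (factor 2^2 = 4):
  (4·(-4.3167978) − (-4.3114275))/3 = -4.3185879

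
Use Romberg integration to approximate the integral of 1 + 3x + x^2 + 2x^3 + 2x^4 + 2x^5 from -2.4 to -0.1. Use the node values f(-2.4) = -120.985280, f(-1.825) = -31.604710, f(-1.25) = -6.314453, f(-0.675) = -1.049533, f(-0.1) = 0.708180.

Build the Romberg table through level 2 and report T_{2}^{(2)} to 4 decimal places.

T_{0}^{(0)} (trapezoid, 1 panel, h=2.3000): -138.318665
T_{1}^{(0)} (trapezoid, 2 panels, h=1.1500): -76.420953
T_{2}^{(0)} (trapezoid, 4 panels, h=0.5750): -56.986666
T_{1}^{(1)} = -76.420953 + (-76.420953 − (-138.318665))/3 = -55.788382
T_{2}^{(1)} = -56.986666 + (-56.986666 − (-76.420953))/3 = -50.508570
T_{2}^{(2)} = -50.508570 + (-50.508570 − (-55.788382))/15 = -50.156583

-50.1566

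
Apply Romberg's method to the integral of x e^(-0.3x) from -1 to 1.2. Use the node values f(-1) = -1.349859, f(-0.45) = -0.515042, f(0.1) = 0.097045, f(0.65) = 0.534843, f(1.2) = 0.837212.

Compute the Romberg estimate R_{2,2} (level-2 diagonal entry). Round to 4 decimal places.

R_{0,0} (trapezoid, 1 panel, h=2.2000): -0.563912
R_{1,0} (trapezoid, 2 panels, h=1.1000): -0.175206
R_{2,0} (trapezoid, 4 panels, h=0.5500): -0.076713
R_{1,1} = -0.175206 + (-0.175206 − (-0.563912))/3 = -0.045637
R_{2,1} = -0.076713 + (-0.076713 − (-0.175206))/3 = -0.043882
R_{2,2} = -0.043882 + (-0.043882 − (-0.045637))/15 = -0.043765

-0.0438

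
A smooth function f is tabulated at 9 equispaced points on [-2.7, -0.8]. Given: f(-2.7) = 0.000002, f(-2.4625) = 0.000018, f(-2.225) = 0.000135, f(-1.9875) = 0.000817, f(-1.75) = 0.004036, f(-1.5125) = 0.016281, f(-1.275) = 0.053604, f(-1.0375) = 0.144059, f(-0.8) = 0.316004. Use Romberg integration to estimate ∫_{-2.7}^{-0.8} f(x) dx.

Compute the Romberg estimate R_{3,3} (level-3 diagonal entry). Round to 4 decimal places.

R_{0,0} (trapezoid, 1 panel, h=1.9000): 0.300206
R_{1,0} (trapezoid, 2 panels, h=0.9500): 0.153937
R_{2,0} (trapezoid, 4 panels, h=0.4750): 0.102495
R_{3,0} (trapezoid, 8 panels, h=0.2375): 0.089526
R_{1,1} = 0.153937 + (0.153937 − 0.300206)/3 = 0.105181
R_{2,1} = 0.102495 + (0.102495 − 0.153937)/3 = 0.085348
R_{3,1} = 0.089526 + (0.089526 − 0.102495)/3 = 0.085203
R_{2,2} = 0.085348 + (0.085348 − 0.105181)/15 = 0.084026
R_{3,2} = 0.085203 + (0.085203 − 0.085348)/15 = 0.085193
R_{3,3} = 0.085193 + (0.085193 − 0.084026)/63 = 0.085212

0.0852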